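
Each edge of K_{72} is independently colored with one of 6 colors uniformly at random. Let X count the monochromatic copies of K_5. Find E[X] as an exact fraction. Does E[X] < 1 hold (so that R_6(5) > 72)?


E[X] = C(72, 5) · 6^{1 − 10} = 13991544 · 6^{−9} = 13991544/10077696.
As a reduced fraction: E[X] = 194327/139968 ≈ 1.388367.
Is E[X] < 1? NO.
Since E[X] ≥ 1, the first-moment bound is inconclusive at n = 72; it does NOT by itself certify R_6(5) > 72.

E[X] = 194327/139968 ≈ 1.388367; E[X] ≥ 1; first-moment method inconclusive here.


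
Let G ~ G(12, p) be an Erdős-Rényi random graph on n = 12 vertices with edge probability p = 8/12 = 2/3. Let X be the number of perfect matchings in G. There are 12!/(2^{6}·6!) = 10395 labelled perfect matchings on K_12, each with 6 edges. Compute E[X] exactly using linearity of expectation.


K_12 has 12!/(2^{6}·6!) = 10395 labelled perfect matchings.
For each such perfect matching H, let X_H = 1 if all 6 edges of H are present in G. Then P[X_H = 1] = p^{6} = (2/3)^{6} = 64/729.
By linearity: E[X] = Σ_H E[X_H] = 10395 · p^{6} = 10395 · 64/729 = 24640/27.
Numerically: E[X] ≈ 912.6.

E[X] = 10395 · (2/3)^{6} = 24640/27 ≈ 912.6.


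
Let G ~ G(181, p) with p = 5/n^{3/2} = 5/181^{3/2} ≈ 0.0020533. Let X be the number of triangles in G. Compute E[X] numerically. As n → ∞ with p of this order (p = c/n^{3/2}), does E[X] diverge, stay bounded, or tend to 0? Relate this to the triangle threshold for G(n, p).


Number of potential triangles: C(181, 3) = 971970.
Each occurs with probability p³ ≈ (0.0020533)³ ≈ 8.65678091e-09.
By linearity: E[X] = C(181, 3)·p³ ≈ 971970 · 8.65678091e-09 ≈ 0.008414.
Since α = 3/2 > 1, p = c/n^{3/2} = o(1/n) is below the triangle threshold p ~ 1/n. Asymptotically E[X] ~ (c³/6)·n^{3(1−α)} = (5³/6)·n^{-1.5} → 0, so by Markov's inequality G has no triangles w.h.p.

E[X] ≈ 0.008414; in regime p = Θ(1/n^{3/2}) E[X] tends to 0 (below the triangle threshold p ~ 1/n).


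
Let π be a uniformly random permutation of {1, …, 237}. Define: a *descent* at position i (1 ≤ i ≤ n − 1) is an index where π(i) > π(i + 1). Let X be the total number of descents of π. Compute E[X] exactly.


Write X = Σ X_I over i = 1, …, 236, with X_I the indicator of one descent.
There are 236 indicators.
For each fixed i, the pair (π(i), π(i+1)) is a uniformly random ordered pair of distinct values from {1, …, 237}; by symmetry P[π(i) > π(i+1)] = 1/2.
By linearity: E[X] = 236 · (1/2) = (237 − 1) · (1/2) = 118 ≈ 118.0000.

E[X] = 118 = 118.0000.


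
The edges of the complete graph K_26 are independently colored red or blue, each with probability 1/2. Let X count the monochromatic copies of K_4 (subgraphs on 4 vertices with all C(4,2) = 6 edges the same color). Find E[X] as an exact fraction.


Let X = Σ_S X_S over the C(26, 4) = 14950 subsets S of size 4, where X_S = 1 if the K_4 on S is monochromatic.
For a fixed S, the K_4 on S has C(4, 2) = 6 edges. P[all 6 edges red] = (1/2)^6, and likewise for blue, so P[monochromatic] = 2·(1/2)^6 = 2^{1 − 6} = 1/32.
Summing: E[X] = C(26, 4) · 2^{1 − 6} = 14950 · 1/32 = 7475/16.
Numerically: E[X] ≈ 467.1875.

E[X] = C(26,4)·2^(1−C(4,2)) = 7475/16 ≈ 467.1875.


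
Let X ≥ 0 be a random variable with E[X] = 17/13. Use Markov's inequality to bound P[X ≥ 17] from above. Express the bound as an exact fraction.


μ = E[X] = 17/13, a = 17.
Markov: P[X ≥ 17] ≤ μ/a = (17/13)/17 = 1/13.
Numerically: ≈ 0.076923.
(Since a = 17 > μ = 1.307692, the bound 1/13 is < 1 and informative.)

P[X ≥ 17] ≤ 1/13 ≈ 0.076923.


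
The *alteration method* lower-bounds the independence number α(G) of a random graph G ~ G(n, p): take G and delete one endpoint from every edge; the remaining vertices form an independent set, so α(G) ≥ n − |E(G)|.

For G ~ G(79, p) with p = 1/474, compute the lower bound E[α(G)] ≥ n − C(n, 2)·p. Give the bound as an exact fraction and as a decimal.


E[|E(G)|] = C(79, 2)·p = 3081 · (1/474) = 13/2.
E[α(G)] ≥ n − E[|E(G)|] = 79 − 13/2 = 145/2.
Numerically: ≈ 72.500000.
(This is only a lower bound; the true E[α(G)] may be larger.)

E[α(G)] ≥ 145/2 ≈ 72.500000.


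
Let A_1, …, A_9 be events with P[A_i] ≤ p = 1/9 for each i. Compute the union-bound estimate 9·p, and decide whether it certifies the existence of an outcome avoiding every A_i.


Union bound: P[∪_{i=1}^{9} A_i] ≤ Σ_i P[A_i] ≤ 9·p = 9·(1/9) = 1.
Numerically: 1 ≈ 1.0000.
Is 1 < 1? NO.
Since the bound 1 is ≥ 1, the union bound is uninformative here; it does NOT by itself certify existence.

9·p = 1 ≈ 1.0000; existence NOT certified by the union bound.


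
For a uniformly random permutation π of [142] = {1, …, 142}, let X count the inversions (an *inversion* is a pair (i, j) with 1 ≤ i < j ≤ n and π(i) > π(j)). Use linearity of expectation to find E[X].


Write X = Σ X_I over the C(142, 2) = 10011 pairs i < j, with X_I the indicator of one inversion.
There are 10011 indicators.
For each fixed pair i < j, the values π(i) and π(j) are two distinct elements of {1, …, 142} in uniformly random order; by symmetry P[π(i) > π(j)] = 1/2.
By linearity: E[X] = 10011 · (1/2) = C(142, 2) · (1/2) = 10011/2 = 10011/2 ≈ 5005.500.

E[X] = 10011/2 = 5005.500.


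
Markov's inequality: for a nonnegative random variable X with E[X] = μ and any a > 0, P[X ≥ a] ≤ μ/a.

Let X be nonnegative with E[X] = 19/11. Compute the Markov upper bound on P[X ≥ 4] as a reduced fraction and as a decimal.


μ = E[X] = 19/11, a = 4.
Markov: P[X ≥ 4] ≤ μ/a = (19/11)/4 = 19/44.
Numerically: ≈ 0.43182.
(Since a = 4 > μ = 1.72727, the bound 19/44 is < 1 and informative.)

P[X ≥ 4] ≤ 19/44 ≈ 0.43182.


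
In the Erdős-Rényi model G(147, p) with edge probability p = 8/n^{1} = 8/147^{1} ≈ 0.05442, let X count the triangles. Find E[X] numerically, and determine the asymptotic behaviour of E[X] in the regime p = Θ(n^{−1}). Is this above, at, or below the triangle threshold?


Number of potential triangles: C(147, 3) = 518665.
Each occurs with probability p³ ≈ (0.05442)³ ≈ 1.611825e-04.
By linearity: E[X] = C(147, 3)·p³ ≈ 518665 · 1.611825e-04 ≈ 83.5997.
Here α = 1, so p = 8/n is exactly at the triangle threshold p ~ 1/n. Asymptotically E[X] → c³/6 = 8³/6 = 256/3 ≈ 85.3333, a bounded constant. In this regime the triangle count is asymptotically Poisson(c³/6).

E[X] ≈ 83.5997; in regime p = Θ(1/n^{1}) E[X] stays bounded (at the triangle threshold p ~ 1/n).


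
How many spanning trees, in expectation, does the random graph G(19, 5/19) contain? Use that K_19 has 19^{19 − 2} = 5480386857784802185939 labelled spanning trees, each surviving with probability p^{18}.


K_19 has 19^{19 − 2} = 5480386857784802185939 labelled spanning trees.
For each such spanning tree H, let X_H = 1 if all 18 edges of H are present in G. Then P[X_H = 1] = p^{18} = (5/19)^{18} = 3814697265625/104127350297911241532841.
By linearity: E[X] = Σ_H E[X_H] = 5480386857784802185939 · p^{18} = 5480386857784802185939 · 3814697265625/104127350297911241532841 = 3814697265625/19.
Numerically: E[X] ≈ 2.0077e+11.

E[X] = 5480386857784802185939 · (5/19)^{18} = 3814697265625/19 ≈ 2.0077e+11.


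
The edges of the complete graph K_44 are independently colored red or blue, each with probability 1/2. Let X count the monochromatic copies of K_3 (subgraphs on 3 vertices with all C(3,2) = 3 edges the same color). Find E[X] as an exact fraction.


Let X = Σ_S X_S over the C(44, 3) = 13244 subsets S of size 3, where X_S = 1 if the K_3 on S is monochromatic.
For a fixed S, the K_3 on S has C(3, 2) = 3 edges. P[all 3 edges red] = (1/2)^3, and likewise for blue, so P[monochromatic] = 2·(1/2)^3 = 2^{1 − 3} = 1/4.
Summing: E[X] = C(44, 3) · 2^{1 − 3} = 13244 · 1/4 = 3311.
Numerically: E[X] ≈ 3311.000.

E[X] = C(44,3)·2^(1−C(3,2)) = 3311 ≈ 3311.000.


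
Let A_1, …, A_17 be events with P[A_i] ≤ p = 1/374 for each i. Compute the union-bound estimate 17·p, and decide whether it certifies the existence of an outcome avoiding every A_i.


Union bound: P[∪_{i=1}^{17} A_i] ≤ Σ_i P[A_i] ≤ 17·p = 17·(1/374) = 1/22.
Numerically: 1/22 ≈ 0.0455.
Is 1/22 < 1? YES.
Since P[∪ A_i] ≤ 1/22 < 1, the complement has P[∩ A_i^c] ≥ 1 − 1/22 = 21/22 > 0, so some outcome avoids every A_i.

17·p = 1/22 ≈ 0.0455; existence CERTIFIED by the union bound.


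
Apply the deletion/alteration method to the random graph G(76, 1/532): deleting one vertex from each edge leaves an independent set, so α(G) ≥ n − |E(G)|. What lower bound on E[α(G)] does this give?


E[|E(G)|] = C(76, 2)·p = 2850 · (1/532) = 75/14.
E[α(G)] ≥ n − E[|E(G)|] = 76 − 75/14 = 989/14.
Numerically: ≈ 70.643.
(This is only a lower bound; the true E[α(G)] may be larger.)

E[α(G)] ≥ 989/14 ≈ 70.643.


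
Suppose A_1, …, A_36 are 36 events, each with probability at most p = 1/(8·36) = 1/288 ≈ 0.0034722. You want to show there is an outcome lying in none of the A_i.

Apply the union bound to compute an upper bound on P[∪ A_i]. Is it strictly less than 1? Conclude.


Union bound: P[∪_{i=1}^{36} A_i] ≤ Σ_i P[A_i] ≤ 36·p = 36·(1/288) = 1/8.
Numerically: 1/8 ≈ 0.1250000.
Is 1/8 < 1? YES.
Since P[∪ A_i] ≤ 1/8 < 1, the complement has P[∩ A_i^c] ≥ 1 − 1/8 = 7/8 > 0, so some outcome avoids every A_i.

36·p = 1/8 ≈ 0.1250000; existence CERTIFIED by the union bound.


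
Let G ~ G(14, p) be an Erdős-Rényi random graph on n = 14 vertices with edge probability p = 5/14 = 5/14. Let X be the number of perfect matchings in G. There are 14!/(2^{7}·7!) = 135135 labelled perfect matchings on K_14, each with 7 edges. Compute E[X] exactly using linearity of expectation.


K_14 has 14!/(2^{7}·7!) = 135135 labelled perfect matchings.
For each such perfect matching H, let X_H = 1 if all 7 edges of H are present in G. Then P[X_H = 1] = p^{7} = (5/14)^{7} = 78125/105413504.
By linearity: E[X] = Σ_H E[X_H] = 135135 · p^{7} = 135135 · 78125/105413504 = 1508203125/15059072.
Numerically: E[X] ≈ 100.15.

E[X] = 135135 · (5/14)^{7} = 1508203125/15059072 ≈ 100.15.


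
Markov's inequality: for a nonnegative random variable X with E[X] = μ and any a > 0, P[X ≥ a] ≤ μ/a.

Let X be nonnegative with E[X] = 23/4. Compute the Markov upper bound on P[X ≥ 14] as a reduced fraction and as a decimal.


μ = E[X] = 23/4, a = 14.
Markov: P[X ≥ 14] ≤ μ/a = (23/4)/14 = 23/56.
Numerically: ≈ 0.411.
(Since a = 14 > μ = 5.750, the bound 23/56 is < 1 and informative.)

P[X ≥ 14] ≤ 23/56 ≈ 0.411.


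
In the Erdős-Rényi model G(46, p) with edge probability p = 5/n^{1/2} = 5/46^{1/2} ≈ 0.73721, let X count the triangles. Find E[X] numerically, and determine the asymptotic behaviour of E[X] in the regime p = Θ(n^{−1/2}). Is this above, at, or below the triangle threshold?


Number of potential triangles: C(46, 3) = 15180.
Each occurs with probability p³ ≈ (0.73721)³ ≈ 4.00657490e-01.
By linearity: E[X] = C(46, 3)·p³ ≈ 15180 · 4.00657490e-01 ≈ 6081.980691.
Since α = 1/2 < 1, p = c/n^{1/2} ≫ 1/n is above the triangle threshold p ~ 1/n. Asymptotically E[X] ~ (c³/6)·n^{3(1−α)} = (5³/6)·n^{1.5} → ∞; triangles are abundant w.h.p.

E[X] ≈ 6081.980691; in regime p = Θ(1/n^{1/2}) E[X] diverges (above the triangle threshold p ~ 1/n).


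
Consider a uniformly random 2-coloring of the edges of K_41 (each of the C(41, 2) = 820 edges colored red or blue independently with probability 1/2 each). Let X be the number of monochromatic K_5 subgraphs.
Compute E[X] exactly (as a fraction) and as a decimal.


Let X = Σ_S X_S over the C(41, 5) = 749398 subsets S of size 5, where X_S = 1 if the K_5 on S is monochromatic.
For a fixed S, the K_5 on S has C(5, 2) = 10 edges. P[all 10 edges red] = (1/2)^10, and likewise for blue, so P[monochromatic] = 2·(1/2)^10 = 2^{1 − 10} = 1/512.
By linearity of expectation: E[X] = C(41, 5) · 2^{1 − 10} = 749398 · 1/512 = 374699/256.
Numerically: E[X] ≈ 1463.668.

E[X] = C(41,5)·2^(1−C(5,2)) = 374699/256 ≈ 1463.668.


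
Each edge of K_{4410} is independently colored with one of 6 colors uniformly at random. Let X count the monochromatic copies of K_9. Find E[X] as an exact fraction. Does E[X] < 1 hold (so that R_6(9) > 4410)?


E[X] = C(4410, 9) · 6^{1 − 36} = 1724394906266704102180823710 · 6^{−35} = 1724394906266704102180823710/1719070799748422591028658176.
As a reduced fraction: E[X] = 862197453133352051090411855/859535399874211295514329088 ≈ 1.00310.
Is E[X] < 1? NO.
Since E[X] ≥ 1, the first-moment bound is inconclusive at n = 4410; it does NOT by itself certify R_6(9) > 4410.

E[X] = 862197453133352051090411855/859535399874211295514329088 ≈ 1.00310; E[X] ≥ 1; first-moment method inconclusive here.


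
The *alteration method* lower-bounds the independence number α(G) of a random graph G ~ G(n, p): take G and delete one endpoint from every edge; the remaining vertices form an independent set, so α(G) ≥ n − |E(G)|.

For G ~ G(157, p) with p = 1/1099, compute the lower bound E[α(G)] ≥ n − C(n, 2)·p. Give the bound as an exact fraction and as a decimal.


E[|E(G)|] = C(157, 2)·p = 12246 · (1/1099) = 78/7.
E[α(G)] ≥ n − E[|E(G)|] = 157 − 78/7 = 1021/7.
Numerically: ≈ 145.8571.
(This is only a lower bound; the true E[α(G)] may be larger.)

E[α(G)] ≥ 1021/7 ≈ 145.8571.


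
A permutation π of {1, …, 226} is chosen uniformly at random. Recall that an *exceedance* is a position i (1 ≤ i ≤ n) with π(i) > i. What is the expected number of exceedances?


Write X = Σ_{i=1}^{226} X_i, where X_i = 1_{π(i) > i}.
For each fixed i, π(i) is uniform over {1, …, 226} (marginal of a uniform permutation), so P[π(i) > i] = (n − i)/n. Summing: Σ_{i=1}^{226} (n − i)/n = (0 + 1 + … + 225)/226 = 226(226 − 1)/(2·226) = (226 − 1)/2.
Hence E[X] = Σ_{i=1}^{226} (226 − i)/226 = 225/2 ≈ 112.5000.

E[X] = 225/2 = 112.5000.


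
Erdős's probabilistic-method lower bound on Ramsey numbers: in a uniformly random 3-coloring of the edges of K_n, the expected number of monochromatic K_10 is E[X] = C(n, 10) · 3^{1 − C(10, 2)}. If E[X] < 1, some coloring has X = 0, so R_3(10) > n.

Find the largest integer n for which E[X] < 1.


We need C(n, 10) · 3^{1 − 45} < 1, i.e. C(n, 10) < 3^{45 − 1} = 984770902183611232881.
Check values of n near the boundary:
  n = 568: C(568, 10) = 889446337783744949208; 889446337783744949208 < 984770902183611232881? YES
  n = 569: C(569, 10) = 905357721286137524328; 905357721286137524328 < 984770902183611232881? YES
  n = 570: C(570, 10) = 921524823451961408691; 921524823451961408691 < 984770902183611232881? YES
  n = 571: C(571, 10) = 937951290893172842001; 937951290893172842001 < 984770902183611232881? YES
  n = 572: C(572, 10) = 954640815642161682606; 954640815642161682606 < 984770902183611232881? YES
  n = 573: C(573, 10) = 971597135635805762226; 971597135635805762226 < 984770902183611232881? YES
  n = 574: C(574, 10) = 988824035203816502691; 988824035203816502691 < 984770902183611232881? NO
The largest n with C(n, 10) < 984770902183611232881 is n = 573 (where E[X] = 35985079097622435638/36472996377170786403 ≈ 0.9866225). Hence R_3(10) > 573, i.e. R_3(10) ≥ 574.

Largest n = 573; hence R_3(10) > 573.


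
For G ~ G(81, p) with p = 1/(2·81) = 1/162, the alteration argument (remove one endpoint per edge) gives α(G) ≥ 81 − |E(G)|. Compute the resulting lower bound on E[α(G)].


E[|E(G)|] = C(81, 2)·p = 3240 · (1/162) = 20.
E[α(G)] ≥ n − E[|E(G)|] = 81 − 20 = 61.
Numerically: ≈ 61.000.
(This is only a lower bound; the true E[α(G)] may be larger.)

E[α(G)] ≥ 61 ≈ 61.000.


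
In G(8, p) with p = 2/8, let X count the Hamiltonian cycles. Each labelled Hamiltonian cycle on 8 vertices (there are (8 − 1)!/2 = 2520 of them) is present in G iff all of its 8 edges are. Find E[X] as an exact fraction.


K_8 has (8 − 1)!/2 = 2520 labelled Hamiltonian cycles.
For each such Hamiltonian cycle H, let X_H = 1 if all 8 edges of H are present in G. Then P[X_H = 1] = p^{8} = (1/4)^{8} = 1/65536.
Summing the indicators: E[X] = Σ_H E[X_H] = 2520 · p^{8} = 2520 · 1/65536 = 315/8192.
Numerically: E[X] ≈ 0.038452.

E[X] = 2520 · (1/4)^{8} = 315/8192 ≈ 0.038452.


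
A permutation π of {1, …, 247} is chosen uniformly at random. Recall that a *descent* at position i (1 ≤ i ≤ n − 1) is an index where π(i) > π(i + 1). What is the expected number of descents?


Write X = Σ X_I over i = 1, …, 246, with X_I the indicator of one descent.
There are 246 indicators.
For each fixed i, the pair (π(i), π(i+1)) is a uniformly random ordered pair of distinct values from {1, …, 247}; by symmetry P[π(i) > π(i+1)] = 1/2.
By linearity: E[X] = 246 · (1/2) = (247 − 1) · (1/2) = 123 ≈ 123.000000.

E[X] = 123 = 123.000000.


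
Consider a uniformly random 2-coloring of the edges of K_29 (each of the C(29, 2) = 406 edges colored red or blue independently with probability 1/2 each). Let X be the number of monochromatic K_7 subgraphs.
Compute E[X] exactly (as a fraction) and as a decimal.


Let X = Σ_S X_S over the C(29, 7) = 1560780 subsets S of size 7, where X_S = 1 if the K_7 on S is monochromatic.
For a fixed S, the K_7 on S has C(7, 2) = 21 edges. P[all 21 edges red] = (1/2)^21, and likewise for blue, so P[monochromatic] = 2·(1/2)^21 = 2^{1 − 21} = 1/1048576.
By linearity of expectation: E[X] = C(29, 7) · 2^{1 − 21} = 1560780 · 1/1048576 = 390195/262144.
Numerically: E[X] ≈ 1.488.

E[X] = C(29,7)·2^(1−C(7,2)) = 390195/262144 ≈ 1.488.


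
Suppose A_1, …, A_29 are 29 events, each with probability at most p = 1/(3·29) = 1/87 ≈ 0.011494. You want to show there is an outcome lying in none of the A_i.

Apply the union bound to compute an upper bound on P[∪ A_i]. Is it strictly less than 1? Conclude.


Union bound: P[∪_{i=1}^{29} A_i] ≤ Σ_i P[A_i] ≤ 29·p = 29·(1/87) = 1/3.
Numerically: 1/3 ≈ 0.333333.
Is 1/3 < 1? YES.
Since P[∪ A_i] ≤ 1/3 < 1, the complement has P[∩ A_i^c] ≥ 1 − 1/3 = 2/3 > 0, so some outcome avoids every A_i.

29·p = 1/3 ≈ 0.333333; existence CERTIFIED by the union bound.


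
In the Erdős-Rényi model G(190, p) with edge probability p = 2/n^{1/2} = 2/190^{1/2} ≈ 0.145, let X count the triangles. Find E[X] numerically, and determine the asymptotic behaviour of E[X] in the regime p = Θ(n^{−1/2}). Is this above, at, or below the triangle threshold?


Number of potential triangles: C(190, 3) = 1125180.
Each occurs with probability p³ ≈ (0.145)³ ≈ 3.05464e-03.
By linearity: E[X] = C(190, 3)·p³ ≈ 1125180 · 3.05464e-03 ≈ 3437.016.
Since α = 1/2 < 1, p = c/n^{1/2} ≫ 1/n is above the triangle threshold p ~ 1/n. Asymptotically E[X] ~ (c³/6)·n^{3(1−α)} = (2³/6)·n^{1.5} → ∞; triangles are abundant w.h.p.

E[X] ≈ 3437.016; in regime p = Θ(1/n^{1/2}) E[X] diverges (above the triangle threshold p ~ 1/n).


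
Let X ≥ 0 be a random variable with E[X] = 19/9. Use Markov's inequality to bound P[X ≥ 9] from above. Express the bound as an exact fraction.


μ = E[X] = 19/9, a = 9.
Markov: P[X ≥ 9] ≤ μ/a = (19/9)/9 = 19/81.
Numerically: ≈ 0.235.
(Since a = 9 > μ = 2.111, the bound 19/81 is < 1 and informative.)

P[X ≥ 9] ≤ 19/81 ≈ 0.235.


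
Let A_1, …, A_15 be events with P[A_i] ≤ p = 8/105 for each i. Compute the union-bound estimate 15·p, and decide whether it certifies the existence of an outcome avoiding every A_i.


Union bound: P[∪_{i=1}^{15} A_i] ≤ Σ_i P[A_i] ≤ 15·p = 15·(8/105) = 8/7.
Numerically: 8/7 ≈ 1.1429.
Is 8/7 < 1? NO.
Since the bound 8/7 is ≥ 1, the union bound is uninformative here; it does NOT by itself certify existence.

15·p = 8/7 ≈ 1.1429; existence NOT certified by the union bound.


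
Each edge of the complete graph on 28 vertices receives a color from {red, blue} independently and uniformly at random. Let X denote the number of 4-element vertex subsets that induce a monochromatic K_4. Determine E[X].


Let X = Σ_S X_S over the C(28, 4) = 20475 subsets S of size 4, where X_S = 1 if the K_4 on S is monochromatic.
For a fixed S, the K_4 on S has C(4, 2) = 6 edges. P[all 6 edges red] = (1/2)^6, and likewise for blue, so P[monochromatic] = 2·(1/2)^6 = 2^{1 − 6} = 1/32.
By linearity: E[X] = C(28, 4) · 2^{1 − 6} = 20475 · 1/32 = 20475/32.
Numerically: E[X] ≈ 639.84375.

E[X] = C(28,4)·2^(1−C(4,2)) = 20475/32 ≈ 639.84375.


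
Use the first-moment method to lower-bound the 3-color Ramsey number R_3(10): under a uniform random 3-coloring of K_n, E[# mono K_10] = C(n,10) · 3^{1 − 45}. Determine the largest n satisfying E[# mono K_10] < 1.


We need C(n, 10) · 3^{1 − 45} < 1, i.e. C(n, 10) < 3^{45 − 1} = 984770902183611232881.
Check values of n near the boundary:
  n = 572: C(572, 10) = 954640815642161682606; 954640815642161682606 < 984770902183611232881? YES
  n = 573: C(573, 10) = 971597135635805762226; 971597135635805762226 < 984770902183611232881? YES
  n = 574: C(574, 10) = 988824035203816502691; 988824035203816502691 < 984770902183611232881? NO
  n = 575: C(575, 10) = 1006325345561406175305; 1006325345561406175305 < 984770902183611232881? NO
  n = 576: C(576, 10) = 1024104945306307344480; 1024104945306307344480 < 984770902183611232881? NO
The largest n with C(n, 10) < 984770902183611232881 is n = 573 (where E[X] = 35985079097622435638/36472996377170786403 ≈ 0.98662). Hence R_3(10) > 573, i.e. R_3(10) ≥ 574.

Largest n = 573; hence R_3(10) > 573.


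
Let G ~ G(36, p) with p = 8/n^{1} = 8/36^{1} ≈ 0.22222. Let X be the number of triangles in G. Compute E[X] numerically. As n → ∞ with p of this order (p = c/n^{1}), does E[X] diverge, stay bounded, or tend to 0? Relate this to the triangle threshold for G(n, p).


Number of potential triangles: C(36, 3) = 7140.
Each occurs with probability p³ ≈ (0.22222)³ ≈ 1.0973937e-02.
By linearity: E[X] = C(36, 3)·p³ ≈ 7140 · 1.0973937e-02 ≈ 78.35391.
Here α = 1, so p = 8/n is exactly at the triangle threshold p ~ 1/n. Asymptotically E[X] → c³/6 = 8³/6 = 256/3 ≈ 85.33333, a bounded constant. In this regime the triangle count is asymptotically Poisson(c³/6).

E[X] ≈ 78.35391; in regime p = Θ(1/n^{1}) E[X] stays bounded (at the triangle threshold p ~ 1/n).


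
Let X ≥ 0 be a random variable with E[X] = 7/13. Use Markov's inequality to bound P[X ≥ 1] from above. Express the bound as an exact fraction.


μ = E[X] = 7/13, a = 1.
Markov: P[X ≥ 1] ≤ μ/a = (7/13)/1 = 7/13.
Numerically: ≈ 0.5385.
(Since a = 1 > μ = 0.5385, the bound 7/13 is < 1 and informative.)

P[X ≥ 1] ≤ 7/13 ≈ 0.5385.


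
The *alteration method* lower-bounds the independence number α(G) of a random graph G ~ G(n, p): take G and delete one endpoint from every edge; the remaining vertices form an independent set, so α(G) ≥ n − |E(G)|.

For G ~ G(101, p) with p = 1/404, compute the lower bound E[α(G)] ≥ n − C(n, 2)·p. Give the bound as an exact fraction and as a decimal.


E[|E(G)|] = C(101, 2)·p = 5050 · (1/404) = 25/2.
E[α(G)] ≥ n − E[|E(G)|] = 101 − 25/2 = 177/2.
Numerically: ≈ 88.5000.
(This is only a lower bound; the true E[α(G)] may be larger.)

E[α(G)] ≥ 177/2 ≈ 88.5000.


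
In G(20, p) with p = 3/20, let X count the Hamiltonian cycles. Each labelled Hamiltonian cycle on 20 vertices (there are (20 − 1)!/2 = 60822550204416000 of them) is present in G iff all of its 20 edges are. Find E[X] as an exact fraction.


K_20 has (20 − 1)!/2 = 60822550204416000 labelled Hamiltonian cycles.
For each such Hamiltonian cycle H, let X_H = 1 if all 20 edges of H are present in G. Then P[X_H = 1] = p^{20} = (3/20)^{20} = 3486784401/104857600000000000000000000.
By linearity: E[X] = Σ_H E[X_H] = 60822550204416000 · p^{20} = 60822550204416000 · 3486784401/104857600000000000000000000 = 51776152168407487821/25600000000000000000.
Numerically: E[X] ≈ 2.02.

E[X] = 60822550204416000 · (3/20)^{20} = 51776152168407487821/25600000000000000000 ≈ 2.02.


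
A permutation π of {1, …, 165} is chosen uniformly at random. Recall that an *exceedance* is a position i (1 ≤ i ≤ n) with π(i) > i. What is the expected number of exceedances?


Write X = Σ_{i=1}^{165} X_i, where X_i = 1_{π(i) > i}.
For each fixed i, π(i) is uniform over {1, …, 165} (marginal of a uniform permutation), so P[π(i) > i] = (n − i)/n. Summing: Σ_{i=1}^{165} (n − i)/n = (0 + 1 + … + 164)/165 = 165(165 − 1)/(2·165) = (165 − 1)/2.
Hence E[X] = Σ_{i=1}^{165} (165 − i)/165 = 82 ≈ 82.000.

E[X] = 82 = 82.000.


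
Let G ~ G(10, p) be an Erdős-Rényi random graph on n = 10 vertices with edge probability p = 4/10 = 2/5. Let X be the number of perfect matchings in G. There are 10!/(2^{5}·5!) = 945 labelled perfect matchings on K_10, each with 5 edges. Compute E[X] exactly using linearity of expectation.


K_10 has 10!/(2^{5}·5!) = 945 labelled perfect matchings.
For each such perfect matching H, let X_H = 1 if all 5 edges of H are present in G. Then P[X_H = 1] = p^{5} = (2/5)^{5} = 32/3125.
By linearity: E[X] = Σ_H E[X_H] = 945 · p^{5} = 945 · 32/3125 = 6048/625.
Numerically: E[X] ≈ 9.677.

E[X] = 945 · (2/5)^{5} = 6048/625 ≈ 9.677.


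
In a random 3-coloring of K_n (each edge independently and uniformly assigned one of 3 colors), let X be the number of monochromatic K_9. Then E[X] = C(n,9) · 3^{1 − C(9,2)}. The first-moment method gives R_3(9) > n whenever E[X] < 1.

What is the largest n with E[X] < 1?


We need C(n, 9) · 3^{1 − 36} < 1, i.e. C(n, 9) < 3^{36 − 1} = 50031545098999707.
Check values of n near the boundary:
  n = 300: C(300, 9) = 48052241692154700; 48052241692154700 < 50031545098999707? YES
  n = 301: C(301, 9) = 49533303936090975; 49533303936090975 < 50031545098999707? YES
  n = 302: C(302, 9) = 51054804739588650; 51054804739588650 < 50031545098999707? NO
  n = 303: C(303, 9) = 52617706925494425; 52617706925494425 < 50031545098999707? NO
  n = 304: C(304, 9) = 54222992899492560; 54222992899492560 < 50031545098999707? NO
The largest n with C(n, 9) < 50031545098999707 is n = 301 (where E[X] = 16511101312030325/16677181699666569 ≈ 0.9900). Hence R_3(9) > 301, i.e. R_3(9) ≥ 302.

Largest n = 301; hence R_3(9) > 301.


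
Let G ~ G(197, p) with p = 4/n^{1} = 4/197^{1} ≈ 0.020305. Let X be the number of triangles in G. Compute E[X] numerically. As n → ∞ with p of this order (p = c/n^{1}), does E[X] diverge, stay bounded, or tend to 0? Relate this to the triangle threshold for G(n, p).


Number of potential triangles: C(197, 3) = 1254890.
Each occurs with probability p³ ≈ (0.020305)³ ≈ 8.3710762e-06.
By linearity: E[X] = C(197, 3)·p³ ≈ 1254890 · 8.3710762e-06 ≈ 10.50478.
Here α = 1, so p = 4/n is exactly at the triangle threshold p ~ 1/n. Asymptotically E[X] → c³/6 = 4³/6 = 32/3 ≈ 10.66667, a bounded constant. In this regime the triangle count is asymptotically Poisson(c³/6).

E[X] ≈ 10.50478; in regime p = Θ(1/n^{1}) E[X] stays bounded (at the triangle threshold p ~ 1/n).


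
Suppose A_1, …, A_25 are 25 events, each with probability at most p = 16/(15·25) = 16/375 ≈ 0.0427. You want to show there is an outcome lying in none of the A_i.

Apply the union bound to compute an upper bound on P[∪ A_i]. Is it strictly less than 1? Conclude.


Union bound: P[∪_{i=1}^{25} A_i] ≤ Σ_i P[A_i] ≤ 25·p = 25·(16/375) = 16/15.
Numerically: 16/15 ≈ 1.0667.
Is 16/15 < 1? NO.
Since the bound 16/15 is ≥ 1, the union bound is uninformative here; it does NOT by itself certify existence.

25·p = 16/15 ≈ 1.0667; existence NOT certified by the union bound.


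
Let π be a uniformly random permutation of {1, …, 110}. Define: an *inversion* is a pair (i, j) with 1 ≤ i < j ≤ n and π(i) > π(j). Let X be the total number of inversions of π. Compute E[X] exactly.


Write X = Σ X_I over the C(110, 2) = 5995 pairs i < j, with X_I the indicator of one inversion.
There are 5995 indicators.
For each fixed pair i < j, the values π(i) and π(j) are two distinct elements of {1, …, 110} in uniformly random order; by symmetry P[π(i) > π(j)] = 1/2.
By linearity: E[X] = 5995 · (1/2) = C(110, 2) · (1/2) = 5995/2 = 5995/2 ≈ 2997.500.

E[X] = 5995/2 = 2997.500.


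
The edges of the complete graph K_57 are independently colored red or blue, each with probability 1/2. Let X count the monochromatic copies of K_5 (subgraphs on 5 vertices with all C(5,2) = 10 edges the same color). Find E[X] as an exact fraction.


Let X = Σ_S X_S over the C(57, 5) = 4187106 subsets S of size 5, where X_S = 1 if the K_5 on S is monochromatic.
For a fixed S, the K_5 on S has C(5, 2) = 10 edges. P[all 10 edges red] = (1/2)^10, and likewise for blue, so P[monochromatic] = 2·(1/2)^10 = 2^{1 − 10} = 1/512.
Summing: E[X] = C(57, 5) · 2^{1 − 10} = 4187106 · 1/512 = 2093553/256.
Numerically: E[X] ≈ 8177.94141.

E[X] = C(57,5)·2^(1−C(5,2)) = 2093553/256 ≈ 8177.94141.


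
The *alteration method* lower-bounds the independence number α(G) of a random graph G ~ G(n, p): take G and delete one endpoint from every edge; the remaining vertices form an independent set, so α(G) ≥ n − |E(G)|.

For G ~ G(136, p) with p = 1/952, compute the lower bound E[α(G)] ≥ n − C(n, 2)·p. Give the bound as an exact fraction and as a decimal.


E[|E(G)|] = C(136, 2)·p = 9180 · (1/952) = 135/14.
E[α(G)] ≥ n − E[|E(G)|] = 136 − 135/14 = 1769/14.
Numerically: ≈ 126.357143.
(This is only a lower bound; the true E[α(G)] may be larger.)

E[α(G)] ≥ 1769/14 ≈ 126.357143.


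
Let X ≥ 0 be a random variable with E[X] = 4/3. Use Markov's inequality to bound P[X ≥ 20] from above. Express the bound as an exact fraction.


μ = E[X] = 4/3, a = 20.
Markov: P[X ≥ 20] ≤ μ/a = (4/3)/20 = 1/15.
Numerically: ≈ 0.067.
(Since a = 20 > μ = 1.333, the bound 1/15 is < 1 and informative.)

P[X ≥ 20] ≤ 1/15 ≈ 0.067.


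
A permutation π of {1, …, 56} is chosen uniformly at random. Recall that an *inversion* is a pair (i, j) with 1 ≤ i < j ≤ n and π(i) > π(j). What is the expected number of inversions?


Write X = Σ X_I over the C(56, 2) = 1540 pairs i < j, with X_I the indicator of one inversion.
There are 1540 indicators.
For each fixed pair i < j, the values π(i) and π(j) are two distinct elements of {1, …, 56} in uniformly random order; by symmetry P[π(i) > π(j)] = 1/2.
By linearity: E[X] = 1540 · (1/2) = C(56, 2) · (1/2) = 1540/2 = 770 ≈ 770.00000.

E[X] = 770 = 770.00000.


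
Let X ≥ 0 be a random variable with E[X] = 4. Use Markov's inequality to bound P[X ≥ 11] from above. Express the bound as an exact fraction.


μ = E[X] = 4, a = 11.
Markov: P[X ≥ 11] ≤ μ/a = (4)/11 = 4/11.
Numerically: ≈ 0.363636.
(Since a = 11 > μ = 4.000000, the bound 4/11 is < 1 and informative.)

P[X ≥ 11] ≤ 4/11 ≈ 0.363636.


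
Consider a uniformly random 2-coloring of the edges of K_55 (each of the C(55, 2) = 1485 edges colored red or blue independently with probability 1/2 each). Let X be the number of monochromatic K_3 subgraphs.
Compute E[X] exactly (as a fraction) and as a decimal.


Let X = Σ_S X_S over the C(55, 3) = 26235 subsets S of size 3, where X_S = 1 if the K_3 on S is monochromatic.
For a fixed S, the K_3 on S has C(3, 2) = 3 edges. P[all 3 edges red] = (1/2)^3, and likewise for blue, so P[monochromatic] = 2·(1/2)^3 = 2^{1 − 3} = 1/4.
By linearity: E[X] = C(55, 3) · 2^{1 − 3} = 26235 · 1/4 = 26235/4.
Numerically: E[X] ≈ 6558.7500.

E[X] = C(55,3)·2^(1−C(3,2)) = 26235/4 ≈ 6558.7500.


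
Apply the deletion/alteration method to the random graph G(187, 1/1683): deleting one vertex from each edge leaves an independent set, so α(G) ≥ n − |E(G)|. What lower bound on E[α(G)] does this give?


E[|E(G)|] = C(187, 2)·p = 17391 · (1/1683) = 31/3.
E[α(G)] ≥ n − E[|E(G)|] = 187 − 31/3 = 530/3.
Numerically: ≈ 176.667.
(This is only a lower bound; the true E[α(G)] may be larger.)

E[α(G)] ≥ 530/3 ≈ 176.667.


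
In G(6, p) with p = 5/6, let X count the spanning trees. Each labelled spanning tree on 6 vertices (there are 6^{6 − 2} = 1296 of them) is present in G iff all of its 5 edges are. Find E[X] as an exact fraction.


K_6 has 6^{6 − 2} = 1296 labelled spanning trees.
For each such spanning tree H, let X_H = 1 if all 5 edges of H are present in G. Then P[X_H = 1] = p^{5} = (5/6)^{5} = 3125/7776.
By linearity of expectation: E[X] = Σ_H E[X_H] = 1296 · p^{5} = 1296 · 3125/7776 = 3125/6.
Numerically: E[X] ≈ 520.83.

E[X] = 1296 · (5/6)^{5} = 3125/6 ≈ 520.83.


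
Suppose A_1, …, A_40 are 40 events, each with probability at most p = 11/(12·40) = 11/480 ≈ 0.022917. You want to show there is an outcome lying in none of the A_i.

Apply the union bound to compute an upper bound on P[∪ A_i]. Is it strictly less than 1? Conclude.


Union bound: P[∪_{i=1}^{40} A_i] ≤ Σ_i P[A_i] ≤ 40·p = 40·(11/480) = 11/12.
Numerically: 11/12 ≈ 0.916667.
Is 11/12 < 1? YES.
Since P[∪ A_i] ≤ 11/12 < 1, the complement has P[∩ A_i^c] ≥ 1 − 11/12 = 1/12 > 0, so some outcome avoids every A_i.

40·p = 11/12 ≈ 0.916667; existence CERTIFIED by the union bound.


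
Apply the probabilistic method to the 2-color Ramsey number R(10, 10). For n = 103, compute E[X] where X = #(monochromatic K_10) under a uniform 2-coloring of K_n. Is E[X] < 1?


E[X] = C(103, 10) · 2^{1 − 45} = 23591276125340 · 2^{−44} = 23591276125340/17592186044416.
As a reduced fraction: E[X] = 5897819031335/4398046511104 ≈ 1.341.
Is E[X] < 1? NO.
Since E[X] ≥ 1, the first-moment bound is inconclusive at n = 103; it does NOT by itself certify R(10, 10) > 103.

E[X] = 5897819031335/4398046511104 ≈ 1.341; E[X] ≥ 1; first-moment method inconclusive here.


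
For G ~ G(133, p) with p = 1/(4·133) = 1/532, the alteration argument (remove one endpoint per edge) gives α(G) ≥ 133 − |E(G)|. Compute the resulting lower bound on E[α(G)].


E[|E(G)|] = C(133, 2)·p = 8778 · (1/532) = 33/2.
E[α(G)] ≥ n − E[|E(G)|] = 133 − 33/2 = 233/2.
Numerically: ≈ 116.500.
(This is only a lower bound; the true E[α(G)] may be larger.)

E[α(G)] ≥ 233/2 ≈ 116.500.


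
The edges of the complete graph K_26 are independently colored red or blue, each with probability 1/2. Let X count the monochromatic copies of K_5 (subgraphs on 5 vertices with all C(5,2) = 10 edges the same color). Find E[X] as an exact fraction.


Let X = Σ_S X_S over the C(26, 5) = 65780 subsets S of size 5, where X_S = 1 if the K_5 on S is monochromatic.
For a fixed S, the K_5 on S has C(5, 2) = 10 edges. P[all 10 edges red] = (1/2)^10, and likewise for blue, so P[monochromatic] = 2·(1/2)^10 = 2^{1 − 10} = 1/512.
By linearity of expectation: E[X] = C(26, 5) · 2^{1 − 10} = 65780 · 1/512 = 16445/128.
Numerically: E[X] ≈ 128.477.

E[X] = C(26,5)·2^(1−C(5,2)) = 16445/128 ≈ 128.477.


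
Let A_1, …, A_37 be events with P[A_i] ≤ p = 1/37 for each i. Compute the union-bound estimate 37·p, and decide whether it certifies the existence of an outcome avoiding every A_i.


Union bound: P[∪_{i=1}^{37} A_i] ≤ Σ_i P[A_i] ≤ 37·p = 37·(1/37) = 1.
Numerically: 1 ≈ 1.0000000.
Is 1 < 1? NO.
Since the bound 1 is ≥ 1, the union bound is uninformative here; it does NOT by itself certify existence.

37·p = 1 ≈ 1.0000000; existence NOT certified by the union bound.


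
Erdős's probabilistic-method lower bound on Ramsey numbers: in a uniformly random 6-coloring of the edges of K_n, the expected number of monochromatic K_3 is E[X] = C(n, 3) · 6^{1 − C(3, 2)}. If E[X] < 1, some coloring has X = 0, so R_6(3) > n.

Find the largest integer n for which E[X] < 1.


We need C(n, 3) · 6^{1 − 3} < 1, i.e. C(n, 3) < 6^{3 − 1} = 36.
Check values of n near the boundary:
  n = 3: C(3, 3) = 1; 1 < 36? YES
  n = 4: C(4, 3) = 4; 4 < 36? YES
  n = 5: C(5, 3) = 10; 10 < 36? YES
  n = 6: C(6, 3) = 20; 20 < 36? YES
  n = 7: C(7, 3) = 35; 35 < 36? YES
  n = 8: C(8, 3) = 56; 56 < 36? NO
The largest n with C(n, 3) < 36 is n = 7 (where E[X] = 35/36 ≈ 0.97222). Hence R_6(3) > 7, i.e. R_6(3) ≥ 8.

Largest n = 7; hence R_6(3) > 7.


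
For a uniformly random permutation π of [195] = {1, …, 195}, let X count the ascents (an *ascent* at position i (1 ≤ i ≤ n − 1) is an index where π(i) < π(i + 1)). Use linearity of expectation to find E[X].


Write X = Σ X_I over i = 1, …, 194, with X_I the indicator of one ascent.
There are 194 indicators.
For each fixed i, the pair (π(i), π(i+1)) is a uniformly random ordered pair of distinct values from {1, …, 195}; by symmetry P[π(i) < π(i+1)] = 1/2.
By linearity: E[X] = 194 · (1/2) = (195 − 1) · (1/2) = 97 ≈ 97.000.

E[X] = 97 = 97.000.


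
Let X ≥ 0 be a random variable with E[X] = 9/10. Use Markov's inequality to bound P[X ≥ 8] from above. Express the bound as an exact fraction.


μ = E[X] = 9/10, a = 8.
Markov: P[X ≥ 8] ≤ μ/a = (9/10)/8 = 9/80.
Numerically: ≈ 0.1125.
(Since a = 8 > μ = 0.9000, the bound 9/80 is < 1 and informative.)

P[X ≥ 8] ≤ 9/80 ≈ 0.1125.


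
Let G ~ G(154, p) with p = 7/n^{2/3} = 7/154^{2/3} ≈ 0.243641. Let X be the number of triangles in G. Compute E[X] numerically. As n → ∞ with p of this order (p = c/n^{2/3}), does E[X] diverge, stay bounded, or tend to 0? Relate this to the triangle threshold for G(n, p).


Number of potential triangles: C(154, 3) = 596904.
Each occurs with probability p³ ≈ (0.243641)³ ≈ 1.44628099e-02.
By linearity: E[X] = C(154, 3)·p³ ≈ 596904 · 1.44628099e-02 ≈ 8632.909091.
Since α = 2/3 < 1, p = c/n^{2/3} ≫ 1/n is above the triangle threshold p ~ 1/n. Asymptotically E[X] ~ (c³/6)·n^{3(1−α)} = (7³/6)·n^{1} → ∞; triangles are abundant w.h.p.

E[X] ≈ 8632.909091; in regime p = Θ(1/n^{2/3}) E[X] diverges (above the triangle threshold p ~ 1/n).


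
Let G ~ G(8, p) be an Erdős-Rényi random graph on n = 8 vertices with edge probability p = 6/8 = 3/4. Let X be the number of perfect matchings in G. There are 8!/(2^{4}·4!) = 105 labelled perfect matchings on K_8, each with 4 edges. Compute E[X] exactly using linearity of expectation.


K_8 has 8!/(2^{4}·4!) = 105 labelled perfect matchings.
For each such perfect matching H, let X_H = 1 if all 4 edges of H are present in G. Then P[X_H = 1] = p^{4} = (3/4)^{4} = 81/256.
Summing the indicators: E[X] = Σ_H E[X_H] = 105 · p^{4} = 105 · 81/256 = 8505/256.
Numerically: E[X] ≈ 33.22.

E[X] = 105 · (3/4)^{4} = 8505/256 ≈ 33.22.


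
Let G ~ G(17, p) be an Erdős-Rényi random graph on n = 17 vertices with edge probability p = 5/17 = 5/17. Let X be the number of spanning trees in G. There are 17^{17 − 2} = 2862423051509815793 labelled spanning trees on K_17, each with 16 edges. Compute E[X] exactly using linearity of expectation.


K_17 has 17^{17 − 2} = 2862423051509815793 labelled spanning trees.
For each such spanning tree H, let X_H = 1 if all 16 edges of H are present in G. Then P[X_H = 1] = p^{16} = (5/17)^{16} = 152587890625/48661191875666868481.
By linearity of expectation: E[X] = Σ_H E[X_H] = 2862423051509815793 · p^{16} = 2862423051509815793 · 152587890625/48661191875666868481 = 152587890625/17.
Numerically: E[X] ≈ 8.976e+09.

E[X] = 2862423051509815793 · (5/17)^{16} = 152587890625/17 ≈ 8.976e+09.


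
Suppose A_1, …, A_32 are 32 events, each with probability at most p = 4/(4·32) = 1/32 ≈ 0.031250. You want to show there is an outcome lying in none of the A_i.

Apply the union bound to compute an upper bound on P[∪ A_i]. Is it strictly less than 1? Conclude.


Union bound: P[∪_{i=1}^{32} A_i] ≤ Σ_i P[A_i] ≤ 32·p = 32·(1/32) = 1.
Numerically: 1 ≈ 1.000000.
Is 1 < 1? NO.
Since the bound 1 is ≥ 1, the union bound is uninformative here; it does NOT by itself certify existence.

32·p = 1 ≈ 1.000000; existence NOT certified by the union bound.


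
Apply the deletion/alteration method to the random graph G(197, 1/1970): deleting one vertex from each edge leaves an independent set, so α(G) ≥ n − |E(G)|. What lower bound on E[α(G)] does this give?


E[|E(G)|] = C(197, 2)·p = 19306 · (1/1970) = 49/5.
E[α(G)] ≥ n − E[|E(G)|] = 197 − 49/5 = 936/5.
Numerically: ≈ 187.20000.
(This is only a lower bound; the true E[α(G)] may be larger.)

E[α(G)] ≥ 936/5 ≈ 187.20000.
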